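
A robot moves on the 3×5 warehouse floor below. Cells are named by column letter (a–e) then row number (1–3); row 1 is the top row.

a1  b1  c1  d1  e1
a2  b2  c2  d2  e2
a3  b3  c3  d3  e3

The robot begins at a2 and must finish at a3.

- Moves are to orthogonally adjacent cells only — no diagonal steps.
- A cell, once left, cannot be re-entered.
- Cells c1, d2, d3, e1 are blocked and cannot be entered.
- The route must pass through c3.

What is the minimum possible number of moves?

Any route passes through c3 somewhere between a2 and a3. Summing Manhattan distances along the two legs (a2 → c3 → a3) gives a lower bound of 3 + 2 = 5 moves.
A route of 5 moves achieves this: a2 → b2 → c2 → c3 → b3 → a3.
Since 5 matches the lower bound, it is optimal.

5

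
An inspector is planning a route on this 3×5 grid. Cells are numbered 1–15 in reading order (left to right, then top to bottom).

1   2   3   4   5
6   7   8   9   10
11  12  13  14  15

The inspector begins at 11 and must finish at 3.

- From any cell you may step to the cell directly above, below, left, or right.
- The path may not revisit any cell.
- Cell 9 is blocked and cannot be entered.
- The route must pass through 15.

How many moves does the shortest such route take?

8

Any route passes through 15 somewhere between 11 and 3. Summing Manhattan distances along the two legs (11 → 15 → 3) gives a lower bound of 4 + 4 = 8 moves.
A route of 8 moves achieves this: 11 → 12 → 13 → 14 → 15 → 10 → 5 → 4 → 3.
Since 8 matches the lower bound, it is optimal.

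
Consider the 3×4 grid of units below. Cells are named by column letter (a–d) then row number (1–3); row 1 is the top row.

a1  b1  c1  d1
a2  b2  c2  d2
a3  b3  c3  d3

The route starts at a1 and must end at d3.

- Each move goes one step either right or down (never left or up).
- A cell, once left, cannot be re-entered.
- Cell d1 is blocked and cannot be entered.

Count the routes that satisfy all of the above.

9

A right/down-only route from a1 to d3 makes exactly 2 down-moves and 3 right-moves in some order.
With no other constraints that would be C(5,2) = 10 routes.
Subtract routes through each blocked cell (inclusion–exclusion for overlaps): − through d1: 1 → 9.
That gives 9 routes.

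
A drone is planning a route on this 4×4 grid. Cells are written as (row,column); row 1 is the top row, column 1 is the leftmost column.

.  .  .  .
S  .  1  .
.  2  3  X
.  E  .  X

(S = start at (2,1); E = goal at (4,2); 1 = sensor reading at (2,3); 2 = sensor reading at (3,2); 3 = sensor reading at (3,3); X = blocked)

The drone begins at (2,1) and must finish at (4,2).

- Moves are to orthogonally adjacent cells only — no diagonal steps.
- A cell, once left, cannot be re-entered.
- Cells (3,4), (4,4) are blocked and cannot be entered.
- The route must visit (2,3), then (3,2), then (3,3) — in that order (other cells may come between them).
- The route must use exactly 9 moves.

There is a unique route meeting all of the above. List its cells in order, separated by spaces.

The waypoints must appear in the order (2,3), (3,2), (3,3), with no cell reused.
Route from (2,1): up to (1,1), 2× right (reaching (1,3)), down to (2,3), left to (2,2), down to (3,2), right to (3,3), down to (4,3), left to (4,2) — 9 moves in all.
Check: order respected (1 at step 4, 2 at step 6, 3 at step 7); 9 moves as required.

(2,1) (1,1) (1,2) (1,3) (2,3) (2,2) (3,2) (3,3) (4,3) (4,2)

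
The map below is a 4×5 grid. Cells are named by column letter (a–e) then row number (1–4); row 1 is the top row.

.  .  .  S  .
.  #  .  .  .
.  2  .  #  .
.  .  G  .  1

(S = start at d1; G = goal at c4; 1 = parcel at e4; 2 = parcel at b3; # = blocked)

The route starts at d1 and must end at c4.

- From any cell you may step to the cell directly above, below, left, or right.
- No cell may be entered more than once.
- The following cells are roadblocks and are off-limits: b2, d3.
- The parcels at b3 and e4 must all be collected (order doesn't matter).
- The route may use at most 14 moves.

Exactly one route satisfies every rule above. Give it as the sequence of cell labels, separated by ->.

The 14-move cap with required stops at b3, e4 leaves no slack for detours.
Route from d1: left 3 to a1, down 2 to a3, right 2 to c3, up 1 to c2, right 2 to e2, down 2 to e4, left 2 to c4 — 14 moves in all.
Check: all required cells visited; 14 ≤ 14 moves.

d1 -> c1 -> b1 -> a1 -> a2 -> a3 -> b3 -> c3 -> c2 -> d2 -> e2 -> e3 -> e4 -> d4 -> c4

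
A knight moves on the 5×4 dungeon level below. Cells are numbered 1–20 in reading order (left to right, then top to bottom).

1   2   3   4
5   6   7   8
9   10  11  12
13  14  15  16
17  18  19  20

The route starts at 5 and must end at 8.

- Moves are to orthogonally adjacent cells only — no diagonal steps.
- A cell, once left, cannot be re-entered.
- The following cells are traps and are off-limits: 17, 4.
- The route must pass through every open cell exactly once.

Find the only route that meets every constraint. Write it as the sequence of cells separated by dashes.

Need to visit all 18 open cells exactly once, starting at 5 and ending at 8.
Cell 13 has only two open neighbours (9 and 14), so the path must pass straight through it: one of those is the cell it's entered from and the other is where it exits.
Route from 5: up 1 to 1, right 2 to 3, down 1 to 7, left 1 to 6, down 1 to 10, left 1 to 9, down 1 to 13, right 1 to 14, down 1 to 18, right 2 to 20, up 1 to 16, left 1 to 15, up 1 to 11, right 1 to 12, up 1 to 8 — 17 moves in all.
Check: all 18 open cells covered.

5 - 1 - 2 - 3 - 7 - 6 - 10 - 9 - 13 - 14 - 18 - 19 - 20 - 16 - 15 - 11 - 12 - 8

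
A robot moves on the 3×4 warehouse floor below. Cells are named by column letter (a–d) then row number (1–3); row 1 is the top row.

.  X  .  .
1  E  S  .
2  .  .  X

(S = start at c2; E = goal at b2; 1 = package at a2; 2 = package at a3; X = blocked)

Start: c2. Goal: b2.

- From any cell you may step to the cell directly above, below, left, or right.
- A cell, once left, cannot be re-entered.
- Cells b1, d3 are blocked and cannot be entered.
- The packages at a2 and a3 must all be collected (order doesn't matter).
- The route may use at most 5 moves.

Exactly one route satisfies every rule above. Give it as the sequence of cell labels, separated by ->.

c2 -> c3 -> b3 -> a3 -> a2 -> b2

The budget equals the shortest possible length, so every move has to be on a shortest route through the required cells.
Route from c2: down 1 to c3, left 2 to a3, up 1 to a2, right 1 to b2 — 5 moves in all.
Check: all required cells visited; 5 ≤ 5 moves.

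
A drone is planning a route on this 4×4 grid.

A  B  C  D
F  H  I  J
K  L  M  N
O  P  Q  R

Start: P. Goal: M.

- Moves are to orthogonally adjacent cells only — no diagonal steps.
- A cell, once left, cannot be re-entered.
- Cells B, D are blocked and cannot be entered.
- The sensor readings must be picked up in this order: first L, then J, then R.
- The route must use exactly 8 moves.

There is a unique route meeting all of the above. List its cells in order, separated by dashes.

The waypoints must appear in the order L, J, R, with no cell reused.
Route from P: 2× up (reaching H), 2× right (reaching J), 2× down (reaching R), left to Q, up to M — 8 moves in all.
Check: order respected (L at step 1, J at step 4, R at step 6); 8 moves as required.

P - L - H - I - J - N - R - Q - M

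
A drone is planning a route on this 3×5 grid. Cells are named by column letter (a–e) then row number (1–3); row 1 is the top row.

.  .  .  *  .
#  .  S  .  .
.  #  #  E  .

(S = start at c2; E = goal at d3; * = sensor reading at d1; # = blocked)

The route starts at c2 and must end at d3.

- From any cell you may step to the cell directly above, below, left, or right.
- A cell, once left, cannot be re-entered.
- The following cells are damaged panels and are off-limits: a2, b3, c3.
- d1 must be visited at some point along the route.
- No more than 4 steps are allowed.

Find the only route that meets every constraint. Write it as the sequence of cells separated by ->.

The 4-move cap with required stops at d1 leaves no slack for detours.
Route from c2: up to c1, right to d1, 2× down (reaching d3) — 4 moves in all.
Check: all required cells visited; 4 ≤ 4 moves.

c2 -> c1 -> d1 -> d2 -> d3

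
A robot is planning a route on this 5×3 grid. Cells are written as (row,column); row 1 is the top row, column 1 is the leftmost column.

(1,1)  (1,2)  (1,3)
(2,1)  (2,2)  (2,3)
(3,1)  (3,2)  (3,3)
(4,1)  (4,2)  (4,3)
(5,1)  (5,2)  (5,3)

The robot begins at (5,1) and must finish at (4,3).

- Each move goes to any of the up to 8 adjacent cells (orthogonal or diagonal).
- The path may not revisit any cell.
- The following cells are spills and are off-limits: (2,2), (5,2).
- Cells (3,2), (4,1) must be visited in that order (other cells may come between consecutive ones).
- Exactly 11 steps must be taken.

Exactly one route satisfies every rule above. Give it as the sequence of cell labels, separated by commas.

The waypoints must appear in the order (3,2), (4,1), with no cell reused.
Route from (5,1): up-right 1 to (4,2), up 1 to (3,2), down-left 1 to (4,1), up 3 to (1,1), right 2 to (1,3), down 3 to (4,3) — 11 moves in all.
Check: order respected ((3,2) at step 2, (4,1) at step 3); 11 moves as required.

(5,1), (4,2), (3,2), (4,1), (3,1), (2,1), (1,1), (1,2), (1,3), (2,3), (3,3), (4,3)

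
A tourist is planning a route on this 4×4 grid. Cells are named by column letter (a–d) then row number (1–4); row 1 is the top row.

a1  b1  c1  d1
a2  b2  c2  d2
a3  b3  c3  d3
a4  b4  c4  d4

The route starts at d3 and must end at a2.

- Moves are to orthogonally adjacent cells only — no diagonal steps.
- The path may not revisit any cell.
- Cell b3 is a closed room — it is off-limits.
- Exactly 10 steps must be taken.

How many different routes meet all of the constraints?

3

Need simple routes of exactly 10 moves from d3 to a2 (Manhattan distance 4, so 3 moves are spent on a detour and 3 undoing it).
Enumerating: d3 d2 d1 c1 c2 c3 c4 b4 a4 a3 a2 | d3 d4 c4 c3 c2 d2 d1 c1 b1 b2 a2 | d3 d4 c4 c3 c2 d2 d1 c1 b1 a1 a2.
That gives 3 routes.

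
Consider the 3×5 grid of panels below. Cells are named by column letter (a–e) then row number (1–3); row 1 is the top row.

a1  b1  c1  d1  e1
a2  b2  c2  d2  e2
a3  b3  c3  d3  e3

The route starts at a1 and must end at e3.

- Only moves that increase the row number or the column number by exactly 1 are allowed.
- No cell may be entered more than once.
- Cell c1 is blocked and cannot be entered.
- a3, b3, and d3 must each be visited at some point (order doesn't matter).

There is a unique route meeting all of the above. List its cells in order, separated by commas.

a1, a2, a3, b3, c3, d3, e3

Moves only go right or down, so the column and row indices never decrease.
Route from a1: 2× down (reaching a3), 4× right (reaching e3) — 6 moves in all.
Check: all required cells visited.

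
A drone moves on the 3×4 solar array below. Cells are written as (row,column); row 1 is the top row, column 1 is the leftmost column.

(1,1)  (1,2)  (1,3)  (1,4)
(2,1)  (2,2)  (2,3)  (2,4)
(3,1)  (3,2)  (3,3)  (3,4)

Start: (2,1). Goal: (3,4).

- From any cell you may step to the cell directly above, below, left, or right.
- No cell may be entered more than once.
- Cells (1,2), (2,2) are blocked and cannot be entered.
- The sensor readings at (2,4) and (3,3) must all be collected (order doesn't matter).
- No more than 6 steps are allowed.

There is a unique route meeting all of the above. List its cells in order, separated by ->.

(2,1) -> (3,1) -> (3,2) -> (3,3) -> (2,3) -> (2,4) -> (3,4)

The budget equals the shortest possible length, so every move has to be on a shortest route through the required cells.
Route from (2,1): down to (3,1), 2× right (reaching (3,3)), up to (2,3), right to (2,4), down to (3,4) — 6 moves in all.
Check: all required cells visited; 6 ≤ 6 moves.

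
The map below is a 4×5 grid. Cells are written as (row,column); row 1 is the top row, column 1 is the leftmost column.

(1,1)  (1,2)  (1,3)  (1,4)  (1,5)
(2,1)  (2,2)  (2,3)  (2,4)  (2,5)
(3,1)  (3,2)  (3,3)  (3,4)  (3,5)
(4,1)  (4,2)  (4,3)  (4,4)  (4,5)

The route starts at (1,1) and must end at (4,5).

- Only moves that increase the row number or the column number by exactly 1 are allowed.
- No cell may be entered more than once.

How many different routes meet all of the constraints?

A right/down-only route from (1,1) to (4,5) makes exactly 3 down-moves and 4 right-moves in some order.
With no other constraints that would be C(7,3) = 35 routes.
That gives 35 routes.

35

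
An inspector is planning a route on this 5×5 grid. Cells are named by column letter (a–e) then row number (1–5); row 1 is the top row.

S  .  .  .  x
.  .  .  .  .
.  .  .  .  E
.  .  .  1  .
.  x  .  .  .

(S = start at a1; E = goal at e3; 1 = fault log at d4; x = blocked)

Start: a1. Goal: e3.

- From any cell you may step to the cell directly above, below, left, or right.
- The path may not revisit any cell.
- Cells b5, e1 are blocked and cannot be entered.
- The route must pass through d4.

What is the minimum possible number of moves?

8

Any route passes through d4 somewhere between a1 and e3. Summing Manhattan distances along the two legs (a1 → d4 → e3) gives a lower bound of 6 + 2 = 8 moves.
A route of 8 moves achieves this: a1 → a2 → a3 → a4 → b4 → c4 → d4 → d3 → e3.
Since 8 matches the lower bound, it is optimal.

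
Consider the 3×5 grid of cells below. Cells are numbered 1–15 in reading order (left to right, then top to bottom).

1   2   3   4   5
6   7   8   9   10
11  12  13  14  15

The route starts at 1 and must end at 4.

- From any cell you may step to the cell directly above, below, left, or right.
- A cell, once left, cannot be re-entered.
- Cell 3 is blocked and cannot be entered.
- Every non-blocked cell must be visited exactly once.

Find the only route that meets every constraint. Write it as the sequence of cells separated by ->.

Need to visit all 14 open cells exactly once, starting at 1 and ending at 4.
Cell 15 has only two open neighbours (10 and 14), so the path must pass straight through it: one of those is the cell it's entered from and the other is where it exits.
Route from 1: right to 2, down to 7, left to 6, down to 11, 2× right (reaching 13), up to 8, right to 9, down to 14, right to 15, 2× up (reaching 5), left to 4 — 13 moves in all.
Check: all 14 open cells covered.

1 -> 2 -> 7 -> 6 -> 11 -> 12 -> 13 -> 8 -> 9 -> 14 -> 15 -> 10 -> 5 -> 4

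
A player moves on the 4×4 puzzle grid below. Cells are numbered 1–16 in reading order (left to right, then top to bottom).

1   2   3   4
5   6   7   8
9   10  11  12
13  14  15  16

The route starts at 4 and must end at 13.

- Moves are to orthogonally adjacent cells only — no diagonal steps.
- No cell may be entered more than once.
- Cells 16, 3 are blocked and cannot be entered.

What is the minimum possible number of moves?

The Manhattan distance from 4 to 13 is |1−4| + |4−1| = 6, so at least 6 moves are needed.
A route of 6 moves achieves this: 4 → 8 → 12 → 11 → 15 → 14 → 13.
Since 6 matches the lower bound, it is optimal.

6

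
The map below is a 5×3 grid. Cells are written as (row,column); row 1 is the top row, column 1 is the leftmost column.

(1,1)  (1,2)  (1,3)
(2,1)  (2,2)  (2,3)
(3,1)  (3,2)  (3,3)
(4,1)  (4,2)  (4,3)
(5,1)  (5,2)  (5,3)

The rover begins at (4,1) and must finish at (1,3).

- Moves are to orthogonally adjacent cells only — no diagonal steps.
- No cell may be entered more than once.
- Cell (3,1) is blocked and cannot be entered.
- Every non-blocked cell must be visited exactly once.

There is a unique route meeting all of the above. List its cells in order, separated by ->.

(4,1) -> (5,1) -> (5,2) -> (5,3) -> (4,3) -> (4,2) -> (3,2) -> (3,3) -> (2,3) -> (2,2) -> (2,1) -> (1,1) -> (1,2) -> (1,3)

Need to visit all 14 open cells exactly once, starting at (4,1) and ending at (1,3).
Cell (5,3) has only two open neighbours ((4,3) and (5,2)), so the path must pass straight through it: one of those is the cell it's entered from and the other is where it exits.
Route from (4,1): down 1 to (5,1), right 2 to (5,3), up 1 to (4,3), left 1 to (4,2), up 1 to (3,2), right 1 to (3,3), up 1 to (2,3), left 2 to (2,1), up 1 to (1,1), right 2 to (1,3) — 13 moves in all.
Check: all 14 open cells covered.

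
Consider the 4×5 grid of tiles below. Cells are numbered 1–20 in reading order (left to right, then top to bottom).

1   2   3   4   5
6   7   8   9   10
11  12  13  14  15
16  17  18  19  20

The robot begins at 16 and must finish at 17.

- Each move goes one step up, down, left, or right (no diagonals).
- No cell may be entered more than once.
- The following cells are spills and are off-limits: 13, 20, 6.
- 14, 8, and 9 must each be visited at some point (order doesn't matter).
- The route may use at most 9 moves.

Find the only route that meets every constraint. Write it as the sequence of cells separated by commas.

16, 11, 12, 7, 8, 9, 14, 19, 18, 17

Any route must reach 14, 8, and 9 and still end at 17 within 9 moves, so the order of the required stops is forced.
Route from 16: up to 11, right to 12, up to 7, 2× right (reaching 9), 2× down (reaching 19), 2× left (reaching 17) — 9 moves in all.
Check: all required cells visited; 9 ≤ 9 moves.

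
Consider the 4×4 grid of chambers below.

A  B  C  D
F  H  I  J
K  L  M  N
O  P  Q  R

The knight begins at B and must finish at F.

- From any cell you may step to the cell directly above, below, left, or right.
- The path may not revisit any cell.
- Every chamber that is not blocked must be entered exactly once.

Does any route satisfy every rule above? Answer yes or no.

Colour the cells like a checkerboard: each orthogonal step flips colour, so a Hamiltonian route alternates colours. Here there are 8 cells of one colour and 8 of the other, with start on the same colour as the goal — the counts and endpoints can't be arranged into an alternating sequence of length 16, so no Hamiltonian route exists.

no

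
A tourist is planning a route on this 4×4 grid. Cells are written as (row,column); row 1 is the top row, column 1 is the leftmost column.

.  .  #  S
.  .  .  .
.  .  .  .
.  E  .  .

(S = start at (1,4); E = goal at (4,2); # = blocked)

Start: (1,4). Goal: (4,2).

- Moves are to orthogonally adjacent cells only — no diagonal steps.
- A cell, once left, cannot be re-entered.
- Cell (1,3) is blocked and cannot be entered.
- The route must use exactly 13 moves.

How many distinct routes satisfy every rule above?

4

Need simple routes of exactly 13 moves from (1,4) to (4,2) (Manhattan distance 5, so 4 moves are spent on a detour and 4 undoing it).
Enumerating: (1,4) (2,4) (3,4) (4,4) (4,3) (3,3) (2,3) (2,2) (1,2) (1,1) (2,1) (3,1) (4,1) (4,2) | (1,4) (2,4) (3,4) (4,4) (4,3) (3,3) (2,3) (2,2) (1,2) (1,1) (2,1) (3,1) (3,2) (4,2) | (1,4) (2,4) (3,4) (4,4) (4,3) (3,3) (3,2) (2,2) (1,2) (1,1) (2,1) (3,1) (4,1) (4,2) | (1,4) (2,4) (2,3) (2,2) (1,2) (1,1) (2,1) (3,1) (3,2) (3,3) (3,4) (4,4) (4,3) (4,2).
That gives 4 routes.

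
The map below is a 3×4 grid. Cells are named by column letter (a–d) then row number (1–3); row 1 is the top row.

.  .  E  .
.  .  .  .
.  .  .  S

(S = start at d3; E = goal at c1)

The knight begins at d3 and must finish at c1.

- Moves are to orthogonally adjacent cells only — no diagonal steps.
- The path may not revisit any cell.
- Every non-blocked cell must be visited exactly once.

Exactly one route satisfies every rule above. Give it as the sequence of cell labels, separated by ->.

Need to visit all 12 open cells exactly once, starting at d3 and ending at c1.
Cell a1 has only two open neighbours (a2 and b1), so the path must pass straight through it: one of those is the cell it's entered from and the other is where it exits.
Route from d3: 3× left (reaching a3), 2× up (reaching a1), right to b1, down to b2, 2× right (reaching d2), up to d1, left to c1 — 11 moves in all.
Check: all 12 open cells covered.

d3 -> c3 -> b3 -> a3 -> a2 -> a1 -> b1 -> b2 -> c2 -> d2 -> d1 -> c1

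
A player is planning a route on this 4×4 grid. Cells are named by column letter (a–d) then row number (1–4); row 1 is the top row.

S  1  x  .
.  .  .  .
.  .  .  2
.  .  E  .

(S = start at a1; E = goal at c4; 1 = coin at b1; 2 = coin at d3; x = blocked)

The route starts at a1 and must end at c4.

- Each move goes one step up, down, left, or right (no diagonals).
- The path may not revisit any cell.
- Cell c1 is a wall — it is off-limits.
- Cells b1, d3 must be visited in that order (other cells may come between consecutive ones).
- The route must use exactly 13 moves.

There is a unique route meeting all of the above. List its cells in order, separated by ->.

a1 -> b1 -> b2 -> a2 -> a3 -> a4 -> b4 -> b3 -> c3 -> c2 -> d2 -> d3 -> d4 -> c4

The waypoints must appear in the order b1, d3, with no cell reused.
Route from a1: right 1 to b1, down 1 to b2, left 1 to a2, down 2 to a4, right 1 to b4, up 1 to b3, right 1 to c3, up 1 to c2, right 1 to d2, down 2 to d4, left 1 to c4 — 13 moves in all.
Check: order respected (1 at step 1, 2 at step 11); 13 moves as required.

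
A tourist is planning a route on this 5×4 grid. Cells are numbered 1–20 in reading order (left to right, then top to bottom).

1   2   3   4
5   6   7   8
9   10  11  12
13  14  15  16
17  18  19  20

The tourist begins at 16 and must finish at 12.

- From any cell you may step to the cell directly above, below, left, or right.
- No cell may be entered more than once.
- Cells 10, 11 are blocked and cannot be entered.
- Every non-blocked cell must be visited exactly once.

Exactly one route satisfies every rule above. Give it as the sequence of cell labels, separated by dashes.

Need to visit all 18 open cells exactly once, starting at 16 and ending at 12.
Cell 1 has only two open neighbours (5 and 2), so the path must pass straight through it: one of those is the cell it's entered from and the other is where it exits.
Route from 16: down to 20, left to 19, up to 15, left to 14, down to 18, left to 17, 4× up (reaching 1), right to 2, down to 6, right to 7, up to 3, right to 4, 2× down (reaching 12) — 17 moves in all.
Check: all 18 open cells covered.

16 - 20 - 19 - 15 - 14 - 18 - 17 - 13 - 9 - 5 - 1 - 2 - 6 - 7 - 3 - 4 - 8 - 12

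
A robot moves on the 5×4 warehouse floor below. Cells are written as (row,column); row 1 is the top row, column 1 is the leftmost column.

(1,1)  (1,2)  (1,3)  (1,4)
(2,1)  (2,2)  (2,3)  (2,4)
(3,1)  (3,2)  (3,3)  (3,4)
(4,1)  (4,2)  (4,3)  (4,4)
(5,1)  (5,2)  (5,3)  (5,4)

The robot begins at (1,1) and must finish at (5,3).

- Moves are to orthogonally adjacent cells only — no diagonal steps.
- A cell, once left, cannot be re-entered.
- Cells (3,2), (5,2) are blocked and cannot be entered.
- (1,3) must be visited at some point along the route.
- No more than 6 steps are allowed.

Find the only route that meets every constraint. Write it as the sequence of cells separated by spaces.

(1,1) (1,2) (1,3) (2,3) (3,3) (4,3) (5,3)

The budget equals the shortest possible length, so every move has to be on a shortest route through the required cells.
Route from (1,1): right 2 to (1,3), down 4 to (5,3) — 6 moves in all.
Check: all required cells visited; 6 ≤ 6 moves.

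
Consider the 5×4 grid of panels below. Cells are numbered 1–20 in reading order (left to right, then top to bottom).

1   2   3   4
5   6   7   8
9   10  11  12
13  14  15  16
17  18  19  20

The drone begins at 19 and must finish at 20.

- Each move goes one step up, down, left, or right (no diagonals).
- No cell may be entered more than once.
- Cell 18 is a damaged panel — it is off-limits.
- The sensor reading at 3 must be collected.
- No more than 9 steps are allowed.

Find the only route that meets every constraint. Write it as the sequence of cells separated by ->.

Any route must reach 3 and still end at 20 within 9 moves, so the order of the required stops is forced.
Route from 19: 4× up (reaching 3), right to 4, 4× down (reaching 20) — 9 moves in all.
Check: all required cells visited; 9 ≤ 9 moves.

19 -> 15 -> 11 -> 7 -> 3 -> 4 -> 8 -> 12 -> 16 -> 20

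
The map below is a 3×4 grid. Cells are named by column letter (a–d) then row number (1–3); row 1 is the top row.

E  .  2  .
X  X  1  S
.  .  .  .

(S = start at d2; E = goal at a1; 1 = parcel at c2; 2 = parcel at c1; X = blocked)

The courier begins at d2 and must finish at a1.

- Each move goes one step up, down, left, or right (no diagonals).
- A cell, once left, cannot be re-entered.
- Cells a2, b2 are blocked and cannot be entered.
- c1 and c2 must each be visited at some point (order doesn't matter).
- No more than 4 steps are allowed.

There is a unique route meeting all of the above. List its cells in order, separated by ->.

The 4-move cap with required stops at c1, c2 leaves no slack for detours.
Route from d2: left 1 to c2, up 1 to c1, left 2 to a1 — 4 moves in all.
Check: all required cells visited; 4 ≤ 4 moves.

d2 -> c2 -> c1 -> b1 -> a1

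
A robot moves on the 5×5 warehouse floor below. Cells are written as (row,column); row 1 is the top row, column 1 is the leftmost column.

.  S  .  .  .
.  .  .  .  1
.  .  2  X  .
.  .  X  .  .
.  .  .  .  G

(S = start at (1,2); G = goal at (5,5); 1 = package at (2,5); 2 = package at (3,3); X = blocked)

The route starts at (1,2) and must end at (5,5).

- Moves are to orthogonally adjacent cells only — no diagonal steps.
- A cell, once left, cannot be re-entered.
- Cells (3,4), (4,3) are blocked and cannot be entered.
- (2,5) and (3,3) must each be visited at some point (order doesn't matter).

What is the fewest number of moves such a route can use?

9

Any route passes through (2,5) and (3,3) in some order between (1,2) and (5,5). Summing Manhattan distances along each leg and taking the cheapest ordering ((1,2) → (3,3) → (2,5) → (5,5)) gives a lower bound of 3 + 3 + 3 = 9 moves.
A route of 9 moves achieves this: (1,2) → (2,2) → (3,2) → (3,3) → (2,3) → (2,4) → (2,5) → (3,5) → (4,5) → (5,5).
Since 9 matches the lower bound, it is optimal.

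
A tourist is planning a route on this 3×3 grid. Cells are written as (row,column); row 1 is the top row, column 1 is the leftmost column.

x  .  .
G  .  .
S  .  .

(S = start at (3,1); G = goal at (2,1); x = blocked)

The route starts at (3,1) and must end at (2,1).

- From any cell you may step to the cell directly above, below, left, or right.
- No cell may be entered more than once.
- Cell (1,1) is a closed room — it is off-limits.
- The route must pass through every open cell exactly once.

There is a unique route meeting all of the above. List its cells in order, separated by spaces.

Need to visit all 8 open cells exactly once, starting at (3,1) and ending at (2,1).
Route from (3,1): 2× right (reaching (3,3)), 2× up (reaching (1,3)), left to (1,2), down to (2,2), left to (2,1) — 7 moves in all.
Check: all 8 open cells covered.

(3,1) (3,2) (3,3) (2,3) (1,3) (1,2) (2,2) (2,1)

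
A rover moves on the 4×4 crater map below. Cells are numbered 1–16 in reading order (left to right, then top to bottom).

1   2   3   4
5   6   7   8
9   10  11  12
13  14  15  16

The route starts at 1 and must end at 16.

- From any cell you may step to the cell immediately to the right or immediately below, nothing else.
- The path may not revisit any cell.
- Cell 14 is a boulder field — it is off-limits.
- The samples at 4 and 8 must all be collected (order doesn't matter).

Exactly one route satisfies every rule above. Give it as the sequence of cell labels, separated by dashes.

1 - 2 - 3 - 4 - 8 - 12 - 16

Moves only go right or down, so the column and row indices never decrease.
Route from 1: 3× right (reaching 4), 3× down (reaching 16) — 6 moves in all.
Check: all required cells visited.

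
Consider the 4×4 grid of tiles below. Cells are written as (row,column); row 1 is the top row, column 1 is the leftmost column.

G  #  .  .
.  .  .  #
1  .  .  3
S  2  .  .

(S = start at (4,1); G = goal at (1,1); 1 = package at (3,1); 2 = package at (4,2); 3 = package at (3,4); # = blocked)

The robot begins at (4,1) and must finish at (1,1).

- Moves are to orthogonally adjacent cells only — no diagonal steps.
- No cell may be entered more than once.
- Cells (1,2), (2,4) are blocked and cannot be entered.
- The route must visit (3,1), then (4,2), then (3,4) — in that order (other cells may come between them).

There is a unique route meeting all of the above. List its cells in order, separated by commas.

(4,1), (3,1), (3,2), (4,2), (4,3), (4,4), (3,4), (3,3), (2,3), (2,2), (2,1), (1,1)

The waypoints must appear in the order (3,1), (4,2), (3,4), with no cell reused.
Route from (4,1): up 1 to (3,1), right 1 to (3,2), down 1 to (4,2), right 2 to (4,4), up 1 to (3,4), left 1 to (3,3), up 1 to (2,3), left 2 to (2,1), up 1 to (1,1) — 11 moves in all.
Check: order respected (1 at step 1, 2 at step 3, 3 at step 6).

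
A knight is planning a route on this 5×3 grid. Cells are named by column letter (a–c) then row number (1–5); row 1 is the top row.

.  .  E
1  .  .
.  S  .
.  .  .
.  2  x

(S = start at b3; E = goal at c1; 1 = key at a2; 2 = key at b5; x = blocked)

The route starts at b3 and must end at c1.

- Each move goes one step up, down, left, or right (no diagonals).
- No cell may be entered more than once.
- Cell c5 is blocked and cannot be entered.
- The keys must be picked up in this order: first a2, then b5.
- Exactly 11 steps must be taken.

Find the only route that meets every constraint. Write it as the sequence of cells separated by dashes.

The waypoints must appear in the order a2, b5, with no cell reused.
Route from b3: up to b2, left to a2, 3× down (reaching a5), right to b5, up to b4, right to c4, 3× up (reaching c1) — 11 moves in all.
Check: order respected (1 at step 2, 2 at step 6); 11 moves as required.

b3 - b2 - a2 - a3 - a4 - a5 - b5 - b4 - c4 - c3 - c2 - c1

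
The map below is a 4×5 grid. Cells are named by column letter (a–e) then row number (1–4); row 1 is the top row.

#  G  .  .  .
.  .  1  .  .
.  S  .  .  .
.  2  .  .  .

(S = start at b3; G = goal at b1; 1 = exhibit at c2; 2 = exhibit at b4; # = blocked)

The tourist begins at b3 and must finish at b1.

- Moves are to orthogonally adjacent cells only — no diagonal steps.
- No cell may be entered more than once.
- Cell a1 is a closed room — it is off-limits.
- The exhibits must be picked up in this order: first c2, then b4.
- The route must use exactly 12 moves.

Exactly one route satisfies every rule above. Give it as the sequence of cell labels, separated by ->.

The waypoints must appear in the order c2, b4, with no cell reused.
Route from b3: right 1 to c3, up 1 to c2, right 1 to d2, down 2 to d4, left 3 to a4, up 2 to a2, right 1 to b2, up 1 to b1 — 12 moves in all.
Check: order respected (1 at step 2, 2 at step 7); 12 moves as required.

b3 -> c3 -> c2 -> d2 -> d3 -> d4 -> c4 -> b4 -> a4 -> a3 -> a2 -> b2 -> b1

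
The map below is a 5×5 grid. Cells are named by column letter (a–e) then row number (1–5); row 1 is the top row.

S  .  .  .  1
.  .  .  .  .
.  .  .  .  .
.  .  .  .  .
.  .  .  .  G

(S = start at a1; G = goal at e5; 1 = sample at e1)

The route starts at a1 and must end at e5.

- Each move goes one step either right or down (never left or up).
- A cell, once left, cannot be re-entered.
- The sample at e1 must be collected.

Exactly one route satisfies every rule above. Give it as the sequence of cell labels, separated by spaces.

Moves only go right or down, so the column and row indices never decrease.
Route from a1: right 4 to e1, down 4 to e5 — 8 moves in all.
Check: all required cells visited.

a1 b1 c1 d1 e1 e2 e3 e4 e5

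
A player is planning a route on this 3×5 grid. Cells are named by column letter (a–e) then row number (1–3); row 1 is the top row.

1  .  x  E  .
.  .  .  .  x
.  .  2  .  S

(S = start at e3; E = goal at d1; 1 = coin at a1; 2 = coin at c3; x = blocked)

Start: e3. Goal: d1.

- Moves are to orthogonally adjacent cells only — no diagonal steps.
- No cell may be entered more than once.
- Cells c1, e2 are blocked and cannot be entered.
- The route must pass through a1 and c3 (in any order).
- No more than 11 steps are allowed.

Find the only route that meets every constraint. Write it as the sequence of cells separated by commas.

e3, d3, c3, b3, a3, a2, a1, b1, b2, c2, d2, d1

Any route must reach a1 and c3 and still end at d1 within 11 moves, so the order of the required stops is forced.
Route from e3: left 4 to a3, up 2 to a1, right 1 to b1, down 1 to b2, right 2 to d2, up 1 to d1 — 11 moves in all.
Check: all required cells visited; 11 ≤ 11 moves.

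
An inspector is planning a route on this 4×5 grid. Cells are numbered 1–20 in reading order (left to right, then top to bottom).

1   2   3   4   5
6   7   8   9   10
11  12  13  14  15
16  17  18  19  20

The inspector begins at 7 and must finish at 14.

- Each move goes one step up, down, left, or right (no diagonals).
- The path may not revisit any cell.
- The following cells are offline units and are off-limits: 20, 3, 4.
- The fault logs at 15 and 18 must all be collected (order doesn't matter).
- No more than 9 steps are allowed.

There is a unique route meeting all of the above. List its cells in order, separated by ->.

7 -> 12 -> 17 -> 18 -> 13 -> 8 -> 9 -> 10 -> 15 -> 14

The budget equals the shortest possible length, so every move has to be on a shortest route through the required cells.
Route from 7: down 2 to 17, right 1 to 18, up 2 to 8, right 2 to 10, down 1 to 15, left 1 to 14 — 9 moves in all.
Check: all required cells visited; 9 ≤ 9 moves.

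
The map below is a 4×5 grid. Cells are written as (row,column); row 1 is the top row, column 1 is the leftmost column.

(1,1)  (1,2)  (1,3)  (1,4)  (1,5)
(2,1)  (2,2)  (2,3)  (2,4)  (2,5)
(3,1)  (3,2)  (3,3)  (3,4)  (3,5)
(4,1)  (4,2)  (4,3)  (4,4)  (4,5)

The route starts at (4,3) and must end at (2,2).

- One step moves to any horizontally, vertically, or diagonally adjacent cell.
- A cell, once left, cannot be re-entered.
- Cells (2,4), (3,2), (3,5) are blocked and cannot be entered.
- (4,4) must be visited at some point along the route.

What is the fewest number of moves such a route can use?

Any route passes through (4,4) somewhere between (4,3) and (2,2). Summing Chebyshev distances along the two legs ((4,3) → (4,4) → (2,2)) gives a lower bound of 1 + 2 = 3 moves.
A route of 3 moves achieves this: (4,3) → (4,4) → (3,3) → (2,2).
Since 3 matches the lower bound, it is optimal.

3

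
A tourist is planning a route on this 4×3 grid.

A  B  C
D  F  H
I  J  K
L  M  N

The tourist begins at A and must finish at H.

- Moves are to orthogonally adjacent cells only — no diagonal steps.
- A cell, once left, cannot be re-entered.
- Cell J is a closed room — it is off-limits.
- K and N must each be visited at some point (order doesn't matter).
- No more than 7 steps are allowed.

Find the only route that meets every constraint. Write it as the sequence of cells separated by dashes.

A - D - I - L - M - N - K - H

The budget equals the shortest possible length, so every move has to be on a shortest route through the required cells.
Route from A: 3× down (reaching L), 2× right (reaching N), 2× up (reaching H) — 7 moves in all.
Check: all required cells visited; 7 ≤ 7 moves.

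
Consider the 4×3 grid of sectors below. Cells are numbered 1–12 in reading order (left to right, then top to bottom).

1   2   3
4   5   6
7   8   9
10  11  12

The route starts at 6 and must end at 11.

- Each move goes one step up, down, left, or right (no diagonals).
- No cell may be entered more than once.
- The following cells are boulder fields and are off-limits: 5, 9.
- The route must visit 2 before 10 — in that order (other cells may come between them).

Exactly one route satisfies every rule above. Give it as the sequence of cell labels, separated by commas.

The waypoints must appear in the order 2, 10, with no cell reused.
Route from 6: up to 3, 2× left (reaching 1), 3× down (reaching 10), right to 11 — 7 moves in all.
Check: order respected (2 at step 2, 10 at step 6).

6, 3, 2, 1, 4, 7, 10, 11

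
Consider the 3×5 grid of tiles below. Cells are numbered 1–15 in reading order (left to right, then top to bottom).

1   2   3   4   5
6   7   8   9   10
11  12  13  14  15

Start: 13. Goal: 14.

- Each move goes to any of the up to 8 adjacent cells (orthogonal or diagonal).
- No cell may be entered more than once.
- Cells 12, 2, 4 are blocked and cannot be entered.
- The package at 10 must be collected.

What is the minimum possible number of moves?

3

Any route passes through 10 somewhere between 13 and 14. Summing Chebyshev distances along the two legs (13 → 10 → 14) gives a lower bound of 2 + 1 = 3 moves.
A route of 3 moves achieves this: 13 → 9 → 10 → 14.
Since 3 matches the lower bound, it is optimal.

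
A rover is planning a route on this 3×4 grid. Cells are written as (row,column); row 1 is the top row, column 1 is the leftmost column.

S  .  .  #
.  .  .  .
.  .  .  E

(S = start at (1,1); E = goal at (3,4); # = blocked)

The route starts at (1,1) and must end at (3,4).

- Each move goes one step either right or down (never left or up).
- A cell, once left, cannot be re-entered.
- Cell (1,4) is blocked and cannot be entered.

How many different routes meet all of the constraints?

A right/down-only route from (1,1) to (3,4) makes exactly 2 down-moves and 3 right-moves in some order.
With no other constraints that would be C(5,2) = 10 routes.
Subtract routes through each blocked cell (inclusion–exclusion for overlaps): − through (1,4): 1 → 9.
That gives 9 routes.

9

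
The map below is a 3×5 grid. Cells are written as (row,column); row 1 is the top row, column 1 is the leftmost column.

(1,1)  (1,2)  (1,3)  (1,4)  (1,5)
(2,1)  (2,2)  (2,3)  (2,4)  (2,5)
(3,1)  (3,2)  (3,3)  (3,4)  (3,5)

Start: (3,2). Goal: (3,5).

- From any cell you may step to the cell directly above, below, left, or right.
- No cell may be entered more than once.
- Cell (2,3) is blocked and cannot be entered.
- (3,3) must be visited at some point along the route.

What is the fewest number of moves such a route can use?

3

Any route passes through (3,3) somewhere between (3,2) and (3,5). Summing Manhattan distances along the two legs ((3,2) → (3,3) → (3,5)) gives a lower bound of 1 + 2 = 3 moves.
A route of 3 moves achieves this: (3,2) → (3,3) → (3,4) → (3,5).
Since 3 matches the lower bound, it is optimal.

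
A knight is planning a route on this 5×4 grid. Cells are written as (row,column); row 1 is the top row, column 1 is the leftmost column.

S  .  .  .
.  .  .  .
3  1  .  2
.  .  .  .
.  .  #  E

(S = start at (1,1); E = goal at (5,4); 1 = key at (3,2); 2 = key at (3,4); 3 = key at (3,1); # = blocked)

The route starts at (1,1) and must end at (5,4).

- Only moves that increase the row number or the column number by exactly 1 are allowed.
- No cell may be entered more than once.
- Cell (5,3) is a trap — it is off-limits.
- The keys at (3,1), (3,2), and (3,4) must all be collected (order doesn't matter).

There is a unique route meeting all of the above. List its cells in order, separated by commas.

(1,1), (2,1), (3,1), (3,2), (3,3), (3,4), (4,4), (5,4)

Moves only go right or down, so the column and row indices never decrease.
Route from (1,1): down 2 to (3,1), right 3 to (3,4), down 2 to (5,4) — 7 moves in all.
Check: all required cells visited.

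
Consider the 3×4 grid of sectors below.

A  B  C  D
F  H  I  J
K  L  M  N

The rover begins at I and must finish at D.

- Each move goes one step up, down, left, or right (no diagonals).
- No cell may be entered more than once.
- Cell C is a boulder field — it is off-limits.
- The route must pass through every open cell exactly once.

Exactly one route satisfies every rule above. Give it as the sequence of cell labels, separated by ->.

I -> H -> B -> A -> F -> K -> L -> M -> N -> J -> D

Need to visit all 11 open cells exactly once, starting at I and ending at D.
Cell K has only two open neighbours (F and L), so the path must pass straight through it: one of those is the cell it's entered from and the other is where it exits.
Route from I: left 1 to H, up 1 to B, left 1 to A, down 2 to K, right 3 to N, up 2 to D — 10 moves in all.
Check: all 11 open cells covered.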